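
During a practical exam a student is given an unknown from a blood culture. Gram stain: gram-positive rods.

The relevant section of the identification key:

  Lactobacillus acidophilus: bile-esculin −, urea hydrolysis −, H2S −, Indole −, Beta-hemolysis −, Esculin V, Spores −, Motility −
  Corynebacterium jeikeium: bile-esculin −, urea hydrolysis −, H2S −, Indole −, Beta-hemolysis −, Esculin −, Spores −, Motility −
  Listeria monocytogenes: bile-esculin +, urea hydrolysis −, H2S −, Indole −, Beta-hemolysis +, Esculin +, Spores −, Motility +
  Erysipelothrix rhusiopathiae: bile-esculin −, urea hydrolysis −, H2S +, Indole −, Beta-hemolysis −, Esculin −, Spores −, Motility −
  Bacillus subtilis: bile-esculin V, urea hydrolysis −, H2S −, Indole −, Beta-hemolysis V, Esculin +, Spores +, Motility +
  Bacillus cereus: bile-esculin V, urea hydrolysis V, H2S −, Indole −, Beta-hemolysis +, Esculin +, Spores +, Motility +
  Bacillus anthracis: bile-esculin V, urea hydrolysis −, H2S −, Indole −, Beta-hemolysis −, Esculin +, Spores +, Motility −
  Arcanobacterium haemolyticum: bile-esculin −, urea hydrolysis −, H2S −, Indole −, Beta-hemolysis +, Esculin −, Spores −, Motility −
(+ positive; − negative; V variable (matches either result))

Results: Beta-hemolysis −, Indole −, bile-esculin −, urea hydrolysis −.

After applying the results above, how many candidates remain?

5

urea hydrolysis −: all 8 remaining candidates are consistent.
bile-esculin −: excludes Listeria monocytogenes — 7 left.
Indole −: all 7 remaining candidates are consistent.
Beta-hemolysis −: excludes Bacillus cereus, Arcanobacterium haemolyticum — 5 left.
Still consistent: Bacillus anthracis, Bacillus subtilis, Corynebacterium jeikeium, Erysipelothrix rhusiopathiae, Lactobacillus acidophilus.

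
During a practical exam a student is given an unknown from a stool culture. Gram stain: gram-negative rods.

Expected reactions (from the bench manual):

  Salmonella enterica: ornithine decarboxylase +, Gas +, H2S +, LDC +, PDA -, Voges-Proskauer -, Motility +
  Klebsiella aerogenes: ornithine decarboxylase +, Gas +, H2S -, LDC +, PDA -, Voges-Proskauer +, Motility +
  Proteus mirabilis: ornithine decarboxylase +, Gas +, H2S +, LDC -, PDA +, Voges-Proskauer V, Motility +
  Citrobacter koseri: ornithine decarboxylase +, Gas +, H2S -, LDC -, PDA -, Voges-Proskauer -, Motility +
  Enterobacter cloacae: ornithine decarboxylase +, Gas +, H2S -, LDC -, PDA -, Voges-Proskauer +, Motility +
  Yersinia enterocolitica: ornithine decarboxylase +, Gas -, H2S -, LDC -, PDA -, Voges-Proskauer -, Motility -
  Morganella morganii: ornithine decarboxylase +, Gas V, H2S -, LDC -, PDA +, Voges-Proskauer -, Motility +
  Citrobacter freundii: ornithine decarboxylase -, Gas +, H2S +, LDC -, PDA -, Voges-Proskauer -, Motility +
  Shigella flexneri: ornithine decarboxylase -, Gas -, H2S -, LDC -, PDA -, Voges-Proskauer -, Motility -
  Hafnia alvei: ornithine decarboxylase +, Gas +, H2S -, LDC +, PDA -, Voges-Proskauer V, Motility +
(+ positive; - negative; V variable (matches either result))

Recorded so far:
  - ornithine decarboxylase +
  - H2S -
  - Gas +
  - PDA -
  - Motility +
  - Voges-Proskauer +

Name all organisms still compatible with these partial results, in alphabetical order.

Enterobacter cloacae, Hafnia alvei, Klebsiella aerogenes

Gas +: excludes Yersinia enterocolitica, Shigella flexneri — 8 left.
H2S -: excludes Salmonella enterica, Proteus mirabilis, Citrobacter freundii — 5 left.
ornithine decarboxylase +: all 5 remaining candidates are consistent.
Motility +: all 5 remaining candidates are consistent.
PDA -: excludes Morganella morganii — 4 left.
Voges-Proskauer +: excludes Citrobacter koseri — 3 left.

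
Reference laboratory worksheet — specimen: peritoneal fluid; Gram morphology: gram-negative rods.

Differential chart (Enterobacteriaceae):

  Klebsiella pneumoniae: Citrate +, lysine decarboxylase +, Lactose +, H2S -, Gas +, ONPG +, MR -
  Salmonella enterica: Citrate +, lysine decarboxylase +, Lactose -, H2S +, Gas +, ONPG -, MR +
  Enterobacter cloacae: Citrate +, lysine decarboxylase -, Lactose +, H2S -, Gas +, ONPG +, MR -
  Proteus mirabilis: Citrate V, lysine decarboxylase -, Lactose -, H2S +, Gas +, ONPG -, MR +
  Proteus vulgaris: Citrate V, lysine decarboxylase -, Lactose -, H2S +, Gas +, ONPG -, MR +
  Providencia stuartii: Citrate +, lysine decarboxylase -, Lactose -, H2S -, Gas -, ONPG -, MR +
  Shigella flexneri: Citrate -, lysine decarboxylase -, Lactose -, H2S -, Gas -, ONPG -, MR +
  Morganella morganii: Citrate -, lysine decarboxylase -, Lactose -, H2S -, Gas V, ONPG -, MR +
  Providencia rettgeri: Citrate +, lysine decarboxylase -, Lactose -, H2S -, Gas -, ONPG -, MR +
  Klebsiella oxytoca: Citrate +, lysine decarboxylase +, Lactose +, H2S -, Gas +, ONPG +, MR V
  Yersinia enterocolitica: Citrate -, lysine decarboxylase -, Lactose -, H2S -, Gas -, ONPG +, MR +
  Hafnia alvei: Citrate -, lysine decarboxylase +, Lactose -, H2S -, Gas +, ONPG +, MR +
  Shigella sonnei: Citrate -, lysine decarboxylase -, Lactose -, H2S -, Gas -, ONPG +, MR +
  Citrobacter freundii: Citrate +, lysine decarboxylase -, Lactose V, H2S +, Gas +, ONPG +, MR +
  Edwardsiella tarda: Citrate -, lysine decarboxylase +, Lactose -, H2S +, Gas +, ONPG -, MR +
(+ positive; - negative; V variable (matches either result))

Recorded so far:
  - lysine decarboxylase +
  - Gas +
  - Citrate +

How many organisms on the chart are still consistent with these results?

lysine decarboxylase +: excludes 10 organisms — 5 left.
Citrate +: excludes Hafnia alvei, Edwardsiella tarda — 3 left.
Gas +: all 3 remaining candidates are consistent.
Still consistent: Klebsiella oxytoca, Klebsiella pneumoniae, Salmonella enterica.

3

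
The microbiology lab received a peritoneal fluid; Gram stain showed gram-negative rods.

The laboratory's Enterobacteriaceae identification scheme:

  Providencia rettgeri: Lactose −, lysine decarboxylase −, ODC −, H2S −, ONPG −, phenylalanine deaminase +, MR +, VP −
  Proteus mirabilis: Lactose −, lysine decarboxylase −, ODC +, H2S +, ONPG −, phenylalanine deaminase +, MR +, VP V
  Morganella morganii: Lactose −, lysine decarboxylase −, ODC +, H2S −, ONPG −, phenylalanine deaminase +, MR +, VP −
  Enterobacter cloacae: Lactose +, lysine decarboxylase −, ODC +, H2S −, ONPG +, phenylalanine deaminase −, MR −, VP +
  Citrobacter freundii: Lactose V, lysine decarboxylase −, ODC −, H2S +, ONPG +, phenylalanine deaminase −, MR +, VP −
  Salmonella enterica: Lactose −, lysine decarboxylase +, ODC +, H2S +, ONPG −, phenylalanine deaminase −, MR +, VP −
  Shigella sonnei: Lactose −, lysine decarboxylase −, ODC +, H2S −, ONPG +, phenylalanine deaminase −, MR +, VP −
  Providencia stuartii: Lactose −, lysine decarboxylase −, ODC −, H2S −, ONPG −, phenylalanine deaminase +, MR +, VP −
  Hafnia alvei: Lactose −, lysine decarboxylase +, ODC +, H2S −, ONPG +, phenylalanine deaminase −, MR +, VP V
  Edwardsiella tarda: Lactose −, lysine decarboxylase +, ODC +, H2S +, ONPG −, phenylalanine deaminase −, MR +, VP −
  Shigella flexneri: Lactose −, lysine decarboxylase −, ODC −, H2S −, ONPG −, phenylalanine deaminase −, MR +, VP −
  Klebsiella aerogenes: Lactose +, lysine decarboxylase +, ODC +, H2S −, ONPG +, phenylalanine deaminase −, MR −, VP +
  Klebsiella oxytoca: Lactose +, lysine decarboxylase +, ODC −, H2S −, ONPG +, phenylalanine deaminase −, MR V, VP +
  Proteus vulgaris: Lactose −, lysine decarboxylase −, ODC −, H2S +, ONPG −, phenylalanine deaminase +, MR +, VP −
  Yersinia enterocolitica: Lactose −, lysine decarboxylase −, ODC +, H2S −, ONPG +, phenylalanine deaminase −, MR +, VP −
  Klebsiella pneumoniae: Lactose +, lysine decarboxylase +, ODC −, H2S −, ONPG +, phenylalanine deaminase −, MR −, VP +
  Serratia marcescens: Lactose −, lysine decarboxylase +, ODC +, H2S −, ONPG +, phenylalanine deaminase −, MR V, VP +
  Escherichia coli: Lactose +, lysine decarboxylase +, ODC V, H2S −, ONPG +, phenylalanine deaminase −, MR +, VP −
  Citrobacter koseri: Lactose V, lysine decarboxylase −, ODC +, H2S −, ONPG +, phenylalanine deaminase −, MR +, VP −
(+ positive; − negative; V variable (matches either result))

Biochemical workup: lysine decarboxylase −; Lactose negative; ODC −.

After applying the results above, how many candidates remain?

5

ODC −: excludes 11 organisms — 8 left.
lysine decarboxylase −: excludes Klebsiella oxytoca, Klebsiella pneumoniae, Escherichia coli — 5 left.
Lactose −: all 5 remaining candidates are consistent.
Still consistent: Citrobacter freundii, Proteus vulgaris, Providencia rettgeri, Providencia stuartii, Shigella flexneri.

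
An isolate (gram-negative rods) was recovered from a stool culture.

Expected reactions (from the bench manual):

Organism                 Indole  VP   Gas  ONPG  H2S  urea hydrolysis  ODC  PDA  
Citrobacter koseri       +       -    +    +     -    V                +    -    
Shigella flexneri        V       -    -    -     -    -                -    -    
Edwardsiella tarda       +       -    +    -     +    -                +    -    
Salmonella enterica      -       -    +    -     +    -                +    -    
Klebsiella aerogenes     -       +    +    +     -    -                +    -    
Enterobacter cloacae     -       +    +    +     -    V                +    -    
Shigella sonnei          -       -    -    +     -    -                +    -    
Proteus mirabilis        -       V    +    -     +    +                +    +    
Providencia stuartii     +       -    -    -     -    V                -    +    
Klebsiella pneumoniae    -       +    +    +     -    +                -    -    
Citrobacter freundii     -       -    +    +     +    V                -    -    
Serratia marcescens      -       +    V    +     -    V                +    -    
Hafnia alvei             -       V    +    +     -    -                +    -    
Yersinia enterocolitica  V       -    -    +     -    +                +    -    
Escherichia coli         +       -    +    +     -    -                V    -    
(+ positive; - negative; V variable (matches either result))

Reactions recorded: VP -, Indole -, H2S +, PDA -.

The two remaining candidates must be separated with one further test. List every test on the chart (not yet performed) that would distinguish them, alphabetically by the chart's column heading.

H2S +: excludes 11 organisms — 4 left.
PDA -: excludes Proteus mirabilis — 3 left.
VP -: all 3 remaining candidates are consistent.
Indole -: excludes Edwardsiella tarda — 2 left.
Two candidates remain: Citrobacter freundii and Salmonella enterica.
  Gas: + vs + — same for both, does not separate.
  ONPG: Citrobacter freundii +, Salmonella enterica - — discriminates.
  urea hydrolysis: V vs - — variable for at least one, does not separate.
  ODC: Citrobacter freundii -, Salmonella enterica + — discriminates.

ODC, ONPG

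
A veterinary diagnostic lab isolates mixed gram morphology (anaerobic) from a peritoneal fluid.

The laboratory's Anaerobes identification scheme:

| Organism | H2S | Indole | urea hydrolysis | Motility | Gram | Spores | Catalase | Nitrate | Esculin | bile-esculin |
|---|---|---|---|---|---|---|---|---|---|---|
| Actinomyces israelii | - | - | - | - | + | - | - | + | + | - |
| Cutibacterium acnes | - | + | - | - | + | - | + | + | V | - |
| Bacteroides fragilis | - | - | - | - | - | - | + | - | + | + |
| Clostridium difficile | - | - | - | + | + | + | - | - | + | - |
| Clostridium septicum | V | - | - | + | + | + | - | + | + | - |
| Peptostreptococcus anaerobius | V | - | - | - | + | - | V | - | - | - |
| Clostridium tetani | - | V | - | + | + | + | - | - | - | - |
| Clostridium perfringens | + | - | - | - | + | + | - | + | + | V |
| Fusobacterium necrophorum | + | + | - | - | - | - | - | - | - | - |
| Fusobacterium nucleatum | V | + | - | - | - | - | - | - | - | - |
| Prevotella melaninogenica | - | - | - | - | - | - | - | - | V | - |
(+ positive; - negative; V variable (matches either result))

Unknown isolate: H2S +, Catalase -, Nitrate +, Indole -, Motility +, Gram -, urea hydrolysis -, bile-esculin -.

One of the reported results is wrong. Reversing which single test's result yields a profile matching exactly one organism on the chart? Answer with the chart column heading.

As reported, no row in the chart matches all 8 reactions.
Reversing urea hydrolysis → still no organism matches.
Reversing bile-esculin → still no organism matches.
Reversing Nitrate → still no organism matches.
Reversing Motility → still no organism matches.
Reversing Gram (to +) → unique match: Clostridium septicum.
Reversing Catalase → still no organism matches.
Reversing Indole → still no organism matches.
Reversing H2S → still no organism matches.

Gram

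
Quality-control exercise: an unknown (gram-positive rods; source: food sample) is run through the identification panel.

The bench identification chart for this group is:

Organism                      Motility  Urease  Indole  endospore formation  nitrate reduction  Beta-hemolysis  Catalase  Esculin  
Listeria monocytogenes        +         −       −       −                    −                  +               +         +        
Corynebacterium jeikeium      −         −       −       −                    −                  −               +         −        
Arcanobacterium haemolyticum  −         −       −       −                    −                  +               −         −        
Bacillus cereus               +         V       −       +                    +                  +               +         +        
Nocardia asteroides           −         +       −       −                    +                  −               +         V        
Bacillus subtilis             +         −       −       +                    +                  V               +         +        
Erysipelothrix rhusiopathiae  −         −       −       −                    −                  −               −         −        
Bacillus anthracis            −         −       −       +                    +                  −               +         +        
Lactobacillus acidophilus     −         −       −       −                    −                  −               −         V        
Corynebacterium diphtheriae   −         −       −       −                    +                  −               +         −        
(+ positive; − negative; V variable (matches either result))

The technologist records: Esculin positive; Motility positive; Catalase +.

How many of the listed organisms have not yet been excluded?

Catalase +: excludes Arcanobacterium haemolyticum, Erysipelothrix rhusiopathiae, Lactobacillus acidophilus — 7 left.
Motility +: excludes Corynebacterium jeikeium, Nocardia asteroides, Bacillus anthracis, Corynebacterium diphtheriae — 3 left.
Esculin +: all 3 remaining candidates are consistent.
Still consistent: Bacillus cereus, Bacillus subtilis, Listeria monocytogenes.

3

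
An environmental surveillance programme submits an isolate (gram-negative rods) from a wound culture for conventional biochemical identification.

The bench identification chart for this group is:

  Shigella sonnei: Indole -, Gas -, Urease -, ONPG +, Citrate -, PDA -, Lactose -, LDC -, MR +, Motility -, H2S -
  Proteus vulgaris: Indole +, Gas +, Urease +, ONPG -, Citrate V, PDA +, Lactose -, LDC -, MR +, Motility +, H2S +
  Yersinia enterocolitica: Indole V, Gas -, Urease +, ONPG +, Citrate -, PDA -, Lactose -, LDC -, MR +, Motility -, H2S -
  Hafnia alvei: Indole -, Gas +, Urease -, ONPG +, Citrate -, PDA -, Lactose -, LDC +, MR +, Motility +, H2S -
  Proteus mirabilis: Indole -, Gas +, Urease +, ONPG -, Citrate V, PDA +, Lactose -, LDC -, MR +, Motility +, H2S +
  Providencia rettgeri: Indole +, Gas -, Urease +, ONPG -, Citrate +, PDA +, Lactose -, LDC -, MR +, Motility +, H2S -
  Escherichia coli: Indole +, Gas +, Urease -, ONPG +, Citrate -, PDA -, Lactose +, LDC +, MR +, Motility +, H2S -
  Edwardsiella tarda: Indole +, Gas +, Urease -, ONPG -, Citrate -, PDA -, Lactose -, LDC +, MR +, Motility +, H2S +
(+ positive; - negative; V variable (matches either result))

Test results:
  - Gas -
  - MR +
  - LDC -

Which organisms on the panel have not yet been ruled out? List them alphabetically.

Gas -: excludes 5 organisms — 3 left.
MR +: all 3 remaining candidates are consistent.
LDC -: all 3 remaining candidates are consistent.

Providencia rettgeri, Shigella sonnei, Yersinia enterocolitica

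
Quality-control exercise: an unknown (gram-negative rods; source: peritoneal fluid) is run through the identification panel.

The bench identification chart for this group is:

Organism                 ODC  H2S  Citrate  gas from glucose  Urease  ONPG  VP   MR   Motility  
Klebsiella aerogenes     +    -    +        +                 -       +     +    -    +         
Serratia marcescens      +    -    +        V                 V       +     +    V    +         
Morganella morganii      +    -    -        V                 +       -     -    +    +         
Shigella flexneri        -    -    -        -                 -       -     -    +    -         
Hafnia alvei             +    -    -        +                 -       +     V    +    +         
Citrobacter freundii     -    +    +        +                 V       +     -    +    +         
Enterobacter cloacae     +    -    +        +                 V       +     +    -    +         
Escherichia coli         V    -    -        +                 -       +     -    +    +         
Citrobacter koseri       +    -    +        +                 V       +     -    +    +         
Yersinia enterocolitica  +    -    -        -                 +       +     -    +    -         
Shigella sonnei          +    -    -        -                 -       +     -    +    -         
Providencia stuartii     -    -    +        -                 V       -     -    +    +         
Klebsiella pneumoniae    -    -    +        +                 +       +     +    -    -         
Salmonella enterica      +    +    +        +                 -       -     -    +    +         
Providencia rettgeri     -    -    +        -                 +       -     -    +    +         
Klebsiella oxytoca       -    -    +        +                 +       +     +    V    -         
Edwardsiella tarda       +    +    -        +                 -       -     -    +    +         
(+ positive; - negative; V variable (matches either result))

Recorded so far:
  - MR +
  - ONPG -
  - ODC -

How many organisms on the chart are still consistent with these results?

ONPG -: excludes 11 organisms — 6 left.
MR +: all 6 remaining candidates are consistent.
ODC -: excludes Morganella morganii, Salmonella enterica, Edwardsiella tarda — 3 left.
Still consistent: Providencia rettgeri, Providencia stuartii, Shigella flexneri.

3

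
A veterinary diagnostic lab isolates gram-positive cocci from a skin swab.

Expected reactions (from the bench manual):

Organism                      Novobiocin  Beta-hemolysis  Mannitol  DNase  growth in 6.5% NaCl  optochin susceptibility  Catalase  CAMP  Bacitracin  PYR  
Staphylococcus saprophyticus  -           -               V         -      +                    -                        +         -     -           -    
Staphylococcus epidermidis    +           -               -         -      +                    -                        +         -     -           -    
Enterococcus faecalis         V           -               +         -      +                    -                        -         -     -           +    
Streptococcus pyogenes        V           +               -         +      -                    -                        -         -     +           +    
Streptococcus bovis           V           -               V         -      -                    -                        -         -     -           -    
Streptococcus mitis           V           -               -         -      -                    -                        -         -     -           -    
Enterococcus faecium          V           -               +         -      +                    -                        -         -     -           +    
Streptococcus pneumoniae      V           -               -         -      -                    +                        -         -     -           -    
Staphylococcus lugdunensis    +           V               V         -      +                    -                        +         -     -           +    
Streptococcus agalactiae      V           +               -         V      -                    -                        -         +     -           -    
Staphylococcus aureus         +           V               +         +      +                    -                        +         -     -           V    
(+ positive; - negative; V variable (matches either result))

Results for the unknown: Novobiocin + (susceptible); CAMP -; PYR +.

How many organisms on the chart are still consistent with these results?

5

CAMP -: excludes Streptococcus agalactiae — 10 left.
PYR +: excludes 5 organisms — 5 left.
Novobiocin +: all 5 remaining candidates are consistent.
Still consistent: Enterococcus faecalis, Enterococcus faecium, Staphylococcus aureus, Staphylococcus lugdunensis, Streptococcus pyogenes.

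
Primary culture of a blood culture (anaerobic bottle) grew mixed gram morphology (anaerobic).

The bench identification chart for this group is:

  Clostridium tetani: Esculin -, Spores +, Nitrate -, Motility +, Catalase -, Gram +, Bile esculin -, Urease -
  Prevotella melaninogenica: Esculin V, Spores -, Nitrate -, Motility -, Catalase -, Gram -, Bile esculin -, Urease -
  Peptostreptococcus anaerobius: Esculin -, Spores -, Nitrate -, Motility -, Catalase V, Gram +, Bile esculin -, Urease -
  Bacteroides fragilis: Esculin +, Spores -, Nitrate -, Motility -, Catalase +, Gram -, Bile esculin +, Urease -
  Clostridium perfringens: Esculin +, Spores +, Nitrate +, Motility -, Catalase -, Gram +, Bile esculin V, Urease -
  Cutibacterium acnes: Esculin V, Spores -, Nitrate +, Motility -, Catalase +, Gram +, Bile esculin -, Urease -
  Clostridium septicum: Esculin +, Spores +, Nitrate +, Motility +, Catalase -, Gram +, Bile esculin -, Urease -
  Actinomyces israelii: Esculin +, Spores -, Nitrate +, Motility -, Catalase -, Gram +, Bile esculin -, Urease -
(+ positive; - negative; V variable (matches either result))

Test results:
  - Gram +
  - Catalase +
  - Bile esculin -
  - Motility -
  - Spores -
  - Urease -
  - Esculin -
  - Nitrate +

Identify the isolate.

Nitrate +: excludes Clostridium tetani, Prevotella melaninogenica, Peptostreptococcus anaerobius, Bacteroides fragilis — 4 left.
Bile esculin -: all 4 remaining candidates are consistent.
Esculin -: excludes Clostridium perfringens, Clostridium septicum, Actinomyces israelii — 1 left.
Catalase +: the one remaining candidate is consistent.
Urease -: the one remaining candidate is consistent.
Gram +: the one remaining candidate is consistent.
Motility -: the one remaining candidate is consistent.
Spores -: the one remaining candidate is consistent.

Cutibacterium acnes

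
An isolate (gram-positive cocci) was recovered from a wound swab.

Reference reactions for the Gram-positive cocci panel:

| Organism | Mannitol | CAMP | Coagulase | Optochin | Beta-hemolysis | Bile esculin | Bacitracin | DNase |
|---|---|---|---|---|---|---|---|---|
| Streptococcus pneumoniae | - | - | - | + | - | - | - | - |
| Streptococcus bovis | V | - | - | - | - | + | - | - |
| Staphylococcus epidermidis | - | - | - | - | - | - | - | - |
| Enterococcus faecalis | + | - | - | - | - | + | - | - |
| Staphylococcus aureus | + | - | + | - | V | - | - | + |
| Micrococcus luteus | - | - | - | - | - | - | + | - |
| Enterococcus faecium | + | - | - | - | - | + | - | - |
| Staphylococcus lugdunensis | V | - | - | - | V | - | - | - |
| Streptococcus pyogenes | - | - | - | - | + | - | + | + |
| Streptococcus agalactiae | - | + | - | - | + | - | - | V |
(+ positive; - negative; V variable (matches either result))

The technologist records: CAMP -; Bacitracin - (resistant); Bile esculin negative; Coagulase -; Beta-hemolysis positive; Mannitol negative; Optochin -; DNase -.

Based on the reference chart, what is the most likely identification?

Staphylococcus lugdunensis

Coagulase -: excludes Staphylococcus aureus — 9 left.
Beta-hemolysis +: excludes 6 organisms — 3 left.
Optochin -: all 3 remaining candidates are consistent.
DNase -: excludes Streptococcus pyogenes — 2 left.
Bile esculin -: all 2 remaining candidates are consistent.
Bacitracin -: all 2 remaining candidates are consistent.
Mannitol -: all 2 remaining candidates are consistent.
CAMP -: excludes Streptococcus agalactiae — 1 left.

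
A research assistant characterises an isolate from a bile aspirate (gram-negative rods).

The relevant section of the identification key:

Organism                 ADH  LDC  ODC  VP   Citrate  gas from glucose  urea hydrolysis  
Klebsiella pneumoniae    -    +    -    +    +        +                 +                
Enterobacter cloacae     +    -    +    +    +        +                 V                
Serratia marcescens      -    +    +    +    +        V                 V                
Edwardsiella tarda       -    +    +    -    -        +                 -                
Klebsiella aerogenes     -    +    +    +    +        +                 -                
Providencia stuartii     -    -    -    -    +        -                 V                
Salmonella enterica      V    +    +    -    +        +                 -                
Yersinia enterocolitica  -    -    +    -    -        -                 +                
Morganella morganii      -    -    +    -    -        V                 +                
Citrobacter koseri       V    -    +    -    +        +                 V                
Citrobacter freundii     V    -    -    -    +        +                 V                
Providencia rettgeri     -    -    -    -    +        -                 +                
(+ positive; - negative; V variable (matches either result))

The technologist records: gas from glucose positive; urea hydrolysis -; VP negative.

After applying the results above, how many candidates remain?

VP -: excludes Klebsiella pneumoniae, Enterobacter cloacae, Serratia marcescens, Klebsiella aerogenes — 8 left.
gas from glucose +: excludes Providencia stuartii, Yersinia enterocolitica, Providencia rettgeri — 5 left.
urea hydrolysis -: excludes Morganella morganii — 4 left.
Still consistent: Citrobacter freundii, Citrobacter koseri, Edwardsiella tarda, Salmonella enterica.

4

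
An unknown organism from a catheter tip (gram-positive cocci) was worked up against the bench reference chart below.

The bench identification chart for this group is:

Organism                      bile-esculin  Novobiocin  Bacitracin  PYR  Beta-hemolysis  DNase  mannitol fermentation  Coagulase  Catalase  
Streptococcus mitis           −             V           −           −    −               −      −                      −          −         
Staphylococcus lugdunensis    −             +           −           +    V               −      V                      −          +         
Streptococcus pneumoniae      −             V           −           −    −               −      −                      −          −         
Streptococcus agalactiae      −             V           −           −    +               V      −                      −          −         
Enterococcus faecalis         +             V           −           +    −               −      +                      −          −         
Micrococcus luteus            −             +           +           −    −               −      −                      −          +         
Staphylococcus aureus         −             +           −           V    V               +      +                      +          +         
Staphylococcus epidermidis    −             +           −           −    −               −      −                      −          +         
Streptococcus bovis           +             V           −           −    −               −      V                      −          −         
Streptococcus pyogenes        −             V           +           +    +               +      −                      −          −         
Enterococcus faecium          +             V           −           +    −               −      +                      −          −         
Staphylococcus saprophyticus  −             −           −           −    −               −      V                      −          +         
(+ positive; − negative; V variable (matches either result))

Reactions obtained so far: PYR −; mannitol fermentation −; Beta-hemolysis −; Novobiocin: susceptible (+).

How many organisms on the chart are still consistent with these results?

mannitol fermentation −: excludes Enterococcus faecalis, Staphylococcus aureus, Enterococcus faecium — 9 left.
Novobiocin +: excludes Staphylococcus saprophyticus — 8 left.
Beta-hemolysis −: excludes Streptococcus agalactiae, Streptococcus pyogenes — 6 left.
PYR −: excludes Staphylococcus lugdunensis — 5 left.
Still consistent: Micrococcus luteus, Staphylococcus epidermidis, Streptococcus bovis, Streptococcus mitis, Streptococcus pneumoniae.

5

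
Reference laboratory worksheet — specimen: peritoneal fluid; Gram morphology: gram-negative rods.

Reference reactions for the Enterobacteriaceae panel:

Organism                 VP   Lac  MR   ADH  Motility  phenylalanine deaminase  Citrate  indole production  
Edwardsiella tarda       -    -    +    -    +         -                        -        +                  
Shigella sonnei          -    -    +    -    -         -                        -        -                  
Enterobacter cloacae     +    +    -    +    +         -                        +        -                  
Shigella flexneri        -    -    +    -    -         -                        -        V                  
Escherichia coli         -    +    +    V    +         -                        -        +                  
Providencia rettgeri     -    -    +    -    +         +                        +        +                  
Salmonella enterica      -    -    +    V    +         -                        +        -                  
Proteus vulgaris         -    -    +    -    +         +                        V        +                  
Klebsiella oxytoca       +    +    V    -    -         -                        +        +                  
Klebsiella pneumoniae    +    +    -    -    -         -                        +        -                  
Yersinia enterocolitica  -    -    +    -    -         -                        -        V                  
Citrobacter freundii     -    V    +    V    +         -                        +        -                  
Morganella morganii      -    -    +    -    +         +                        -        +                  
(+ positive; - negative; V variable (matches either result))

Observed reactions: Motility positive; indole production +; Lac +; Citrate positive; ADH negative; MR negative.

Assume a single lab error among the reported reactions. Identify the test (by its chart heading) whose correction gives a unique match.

Motility

As reported, no row in the chart matches all 6 reactions.
Reversing indole production → still no organism matches.
Reversing Lac → still no organism matches.
Reversing Citrate → still no organism matches.
Reversing Motility (to -) → unique match: Klebsiella oxytoca.
Reversing ADH → still no organism matches.
Reversing MR → still no organism matches.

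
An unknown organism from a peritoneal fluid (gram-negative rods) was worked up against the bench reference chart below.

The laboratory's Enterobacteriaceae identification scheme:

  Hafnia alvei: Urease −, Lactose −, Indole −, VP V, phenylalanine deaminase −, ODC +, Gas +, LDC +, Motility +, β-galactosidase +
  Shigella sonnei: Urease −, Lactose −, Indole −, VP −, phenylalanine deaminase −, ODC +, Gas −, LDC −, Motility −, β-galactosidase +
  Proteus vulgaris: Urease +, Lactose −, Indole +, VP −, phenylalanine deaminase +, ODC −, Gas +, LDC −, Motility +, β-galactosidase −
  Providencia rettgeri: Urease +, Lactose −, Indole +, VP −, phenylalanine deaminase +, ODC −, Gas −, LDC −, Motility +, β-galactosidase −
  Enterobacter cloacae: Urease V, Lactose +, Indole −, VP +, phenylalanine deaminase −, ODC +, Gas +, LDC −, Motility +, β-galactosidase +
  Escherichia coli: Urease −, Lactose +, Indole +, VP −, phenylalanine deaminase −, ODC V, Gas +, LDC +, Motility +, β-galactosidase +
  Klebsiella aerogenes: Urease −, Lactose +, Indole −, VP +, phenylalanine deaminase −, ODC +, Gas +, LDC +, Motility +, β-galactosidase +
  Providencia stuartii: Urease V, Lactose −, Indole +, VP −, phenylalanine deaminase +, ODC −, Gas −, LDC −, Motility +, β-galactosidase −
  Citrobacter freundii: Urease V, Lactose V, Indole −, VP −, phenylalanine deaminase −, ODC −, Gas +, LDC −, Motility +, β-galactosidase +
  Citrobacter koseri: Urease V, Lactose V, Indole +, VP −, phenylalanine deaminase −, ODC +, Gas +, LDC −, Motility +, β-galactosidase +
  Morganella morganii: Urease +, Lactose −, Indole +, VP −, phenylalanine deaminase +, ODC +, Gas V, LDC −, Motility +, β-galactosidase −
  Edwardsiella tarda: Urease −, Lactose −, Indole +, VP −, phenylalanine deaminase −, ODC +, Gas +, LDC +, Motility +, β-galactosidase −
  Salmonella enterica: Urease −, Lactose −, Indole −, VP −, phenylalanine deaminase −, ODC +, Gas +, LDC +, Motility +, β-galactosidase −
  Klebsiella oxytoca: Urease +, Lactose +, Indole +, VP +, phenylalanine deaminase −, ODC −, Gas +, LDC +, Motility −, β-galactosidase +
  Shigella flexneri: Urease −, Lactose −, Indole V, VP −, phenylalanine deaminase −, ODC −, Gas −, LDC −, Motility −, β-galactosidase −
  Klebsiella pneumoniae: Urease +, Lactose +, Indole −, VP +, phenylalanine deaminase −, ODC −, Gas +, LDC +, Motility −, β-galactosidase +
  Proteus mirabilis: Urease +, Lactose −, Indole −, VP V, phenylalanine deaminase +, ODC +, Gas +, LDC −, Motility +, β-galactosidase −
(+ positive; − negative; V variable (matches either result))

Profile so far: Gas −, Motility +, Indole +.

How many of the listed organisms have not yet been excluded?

3

Indole +: excludes 8 organisms — 9 left.
Gas −: excludes 5 organisms — 4 left.
Motility +: excludes Shigella flexneri — 3 left.
Still consistent: Morganella morganii, Providencia rettgeri, Providencia stuartii.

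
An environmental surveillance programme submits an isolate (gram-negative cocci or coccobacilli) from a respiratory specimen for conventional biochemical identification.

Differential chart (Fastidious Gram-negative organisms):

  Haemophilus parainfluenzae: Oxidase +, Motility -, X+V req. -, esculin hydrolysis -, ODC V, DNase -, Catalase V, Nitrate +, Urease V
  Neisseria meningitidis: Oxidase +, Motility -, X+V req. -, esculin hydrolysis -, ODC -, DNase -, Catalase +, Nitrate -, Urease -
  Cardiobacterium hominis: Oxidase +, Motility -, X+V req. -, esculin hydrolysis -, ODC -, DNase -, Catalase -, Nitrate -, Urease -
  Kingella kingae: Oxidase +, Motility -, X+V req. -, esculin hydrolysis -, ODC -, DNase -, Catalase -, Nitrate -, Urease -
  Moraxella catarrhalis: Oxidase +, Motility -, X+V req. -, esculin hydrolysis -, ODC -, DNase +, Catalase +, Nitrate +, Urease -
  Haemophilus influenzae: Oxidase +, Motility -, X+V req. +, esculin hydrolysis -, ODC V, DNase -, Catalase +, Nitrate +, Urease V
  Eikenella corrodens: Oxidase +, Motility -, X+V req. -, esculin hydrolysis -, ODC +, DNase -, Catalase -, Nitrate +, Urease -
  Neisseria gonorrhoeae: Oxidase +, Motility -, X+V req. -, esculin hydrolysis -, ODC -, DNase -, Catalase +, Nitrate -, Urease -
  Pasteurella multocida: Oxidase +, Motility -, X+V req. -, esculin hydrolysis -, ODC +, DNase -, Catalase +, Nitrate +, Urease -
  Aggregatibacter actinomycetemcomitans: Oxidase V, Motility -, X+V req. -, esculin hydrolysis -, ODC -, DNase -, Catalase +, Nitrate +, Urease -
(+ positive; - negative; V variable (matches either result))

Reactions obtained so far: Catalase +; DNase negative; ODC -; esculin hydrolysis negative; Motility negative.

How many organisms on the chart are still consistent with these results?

ODC -: excludes Eikenella corrodens, Pasteurella multocida — 8 left.
Motility -: all 8 remaining candidates are consistent.
esculin hydrolysis -: all 8 remaining candidates are consistent.
DNase -: excludes Moraxella catarrhalis — 7 left.
Catalase +: excludes Cardiobacterium hominis, Kingella kingae — 5 left.
Still consistent: Aggregatibacter actinomycetemcomitans, Haemophilus influenzae, Haemophilus parainfluenzae, Neisseria gonorrhoeae, Neisseria meningitidis.

5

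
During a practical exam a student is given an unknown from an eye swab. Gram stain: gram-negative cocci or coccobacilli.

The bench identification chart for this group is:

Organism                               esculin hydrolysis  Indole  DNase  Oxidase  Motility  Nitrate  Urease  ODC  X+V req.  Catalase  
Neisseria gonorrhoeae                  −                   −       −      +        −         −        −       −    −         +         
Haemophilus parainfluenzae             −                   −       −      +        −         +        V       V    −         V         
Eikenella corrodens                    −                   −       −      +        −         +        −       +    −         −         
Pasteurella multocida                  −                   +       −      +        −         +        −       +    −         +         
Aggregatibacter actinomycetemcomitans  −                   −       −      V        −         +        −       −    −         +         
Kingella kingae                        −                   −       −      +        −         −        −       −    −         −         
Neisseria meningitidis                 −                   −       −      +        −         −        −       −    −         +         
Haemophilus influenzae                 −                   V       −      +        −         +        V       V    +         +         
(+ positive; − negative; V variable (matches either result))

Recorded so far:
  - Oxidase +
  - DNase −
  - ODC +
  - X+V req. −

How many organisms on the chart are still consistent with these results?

ODC +: excludes Neisseria gonorrhoeae, Aggregatibacter actinomycetemcomitans, Kingella kingae, Neisseria meningitidis — 4 left.
Oxidase +: all 4 remaining candidates are consistent.
DNase −: all 4 remaining candidates are consistent.
X+V req. −: excludes Haemophilus influenzae — 3 left.
Still consistent: Eikenella corrodens, Haemophilus parainfluenzae, Pasteurella multocida.

3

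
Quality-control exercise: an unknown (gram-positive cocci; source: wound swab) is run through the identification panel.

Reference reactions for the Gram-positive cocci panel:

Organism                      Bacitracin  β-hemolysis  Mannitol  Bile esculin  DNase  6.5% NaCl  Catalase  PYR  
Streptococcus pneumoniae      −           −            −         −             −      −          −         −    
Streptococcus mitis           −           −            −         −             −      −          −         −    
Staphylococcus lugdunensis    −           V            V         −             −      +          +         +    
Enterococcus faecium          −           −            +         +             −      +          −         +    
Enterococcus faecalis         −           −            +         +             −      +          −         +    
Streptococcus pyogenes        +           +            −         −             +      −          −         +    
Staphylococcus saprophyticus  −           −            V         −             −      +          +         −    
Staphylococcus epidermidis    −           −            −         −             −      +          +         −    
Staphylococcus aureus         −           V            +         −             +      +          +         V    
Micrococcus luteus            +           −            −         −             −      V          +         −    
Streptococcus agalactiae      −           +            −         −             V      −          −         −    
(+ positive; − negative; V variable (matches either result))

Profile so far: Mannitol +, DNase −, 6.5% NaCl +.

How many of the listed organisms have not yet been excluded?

4

Mannitol +: excludes 6 organisms — 5 left.
6.5% NaCl +: all 5 remaining candidates are consistent.
DNase −: excludes Staphylococcus aureus — 4 left.
Still consistent: Enterococcus faecalis, Enterococcus faecium, Staphylococcus lugdunensis, Staphylococcus saprophyticus.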